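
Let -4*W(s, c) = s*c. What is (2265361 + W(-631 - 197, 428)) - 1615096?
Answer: 738861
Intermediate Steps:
W(s, c) = -c*s/4 (W(s, c) = -s*c/4 = -c*s/4)
(2265361 + W(-631 - 197, 428)) - 1615096 = (2265361 - 1/4*428*(-631 - 197)) - 1615096 = (2265361 - 1/4*428*(-828)) - 1615096 = (2265361 + 88596) - 1615096 = 2353957 - 1615096 = 738861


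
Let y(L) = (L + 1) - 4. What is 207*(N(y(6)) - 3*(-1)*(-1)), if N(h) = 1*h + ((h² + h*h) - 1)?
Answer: 3519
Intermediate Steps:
y(L) = -3 + L (y(L) = (1 + L) - 4 = -3 + L)
N(h) = -1 + h + 2*h² (N(h) = h + ((h² + h²) - 1) = h + (2*h² - 1) = h + (-1 + 2*h²) = -1 + h + 2*h²)
207*(N(y(6)) - 3*(-1)*(-1)) = 207*((-1 + (-3 + 6) + 2*(-3 + 6)²) - 3*(-1)*(-1)) = 207*((-1 + 3 + 2*3²) + 3*(-1)) = 207*((-1 + 3 + 2*9) - 3) = 207*((-1 + 3 + 18) - 3) = 207*(20 - 3) = 207*17 = 3519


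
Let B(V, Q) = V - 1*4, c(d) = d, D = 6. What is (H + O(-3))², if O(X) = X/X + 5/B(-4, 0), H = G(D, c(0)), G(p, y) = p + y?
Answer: 2601/64 ≈ 40.641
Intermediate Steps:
B(V, Q) = -4 + V (B(V, Q) = V - 4 = -4 + V)
H = 6 (H = 6 + 0 = 6)
O(X) = 3/8 (O(X) = X/X + 5/(-4 - 4) = 1 + 5/(-8) = 1 + 5*(-⅛) = 1 - 5/8 = 3/8)
(H + O(-3))² = (6 + 3/8)² = (51/8)² = 2601/64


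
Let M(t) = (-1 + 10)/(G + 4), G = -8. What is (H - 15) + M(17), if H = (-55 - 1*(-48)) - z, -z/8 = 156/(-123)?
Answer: -5641/164 ≈ -34.396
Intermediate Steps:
M(t) = -9/4 (M(t) = (-1 + 10)/(-8 + 4) = 9/(-4) = 9*(-¼) = -9/4)
z = 416/41 (z = -1248/(-123) = -1248*(-1)/123 = -8*(-52/41) = 416/41 ≈ 10.146)
H = -703/41 (H = (-55 - 1*(-48)) - 1*416/41 = (-55 + 48) - 416/41 = -7 - 416/41 = -703/41 ≈ -17.146)
(H - 15) + M(17) = (-703/41 - 15) - 9/4 = -1318/41 - 9/4 = -5641/164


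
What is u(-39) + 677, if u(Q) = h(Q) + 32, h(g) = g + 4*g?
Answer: 514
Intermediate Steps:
h(g) = 5*g
u(Q) = 32 + 5*Q (u(Q) = 5*Q + 32 = 32 + 5*Q)
u(-39) + 677 = (32 + 5*(-39)) + 677 = (32 - 195) + 677 = -163 + 677 = 514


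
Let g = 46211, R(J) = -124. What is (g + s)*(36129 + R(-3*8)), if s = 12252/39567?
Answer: 21944362072815/13189 ≈ 1.6638e+9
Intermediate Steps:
s = 4084/13189 (s = 12252*(1/39567) = 4084/13189 ≈ 0.30965)
(g + s)*(36129 + R(-3*8)) = (46211 + 4084/13189)*(36129 - 124) = (609480963/13189)*36005 = 21944362072815/13189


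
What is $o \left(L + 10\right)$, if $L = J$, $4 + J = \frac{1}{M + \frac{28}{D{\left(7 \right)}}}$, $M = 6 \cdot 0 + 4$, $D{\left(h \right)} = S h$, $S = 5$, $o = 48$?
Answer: $298$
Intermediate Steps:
$D{\left(h \right)} = 5 h$
$M = 4$ ($M = 0 + 4 = 4$)
$J = - \frac{91}{24}$ ($J = -4 + \frac{1}{4 + \frac{28}{5 \cdot 7}} = -4 + \frac{1}{4 + \frac{28}{35}} = -4 + \frac{1}{4 + 28 \cdot \frac{1}{35}} = -4 + \frac{1}{4 + \frac{4}{5}} = -4 + \frac{1}{\frac{24}{5}} = -4 + \frac{5}{24} = - \frac{91}{24} \approx -3.7917$)
$L = - \frac{91}{24} \approx -3.7917$
$o \left(L + 10\right) = 48 \left(- \frac{91}{24} + 10\right) = 48 \cdot \frac{149}{24} = 298$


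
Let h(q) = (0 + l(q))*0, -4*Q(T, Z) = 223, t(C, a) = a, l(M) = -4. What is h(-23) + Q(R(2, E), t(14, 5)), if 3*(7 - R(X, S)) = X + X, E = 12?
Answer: -223/4 ≈ -55.750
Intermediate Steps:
R(X, S) = 7 - 2*X/3 (R(X, S) = 7 - (X + X)/3 = 7 - 2*X/3)
Q(T, Z) = -223/4 (Q(T, Z) = -1/4*223 = -223/4)
h(q) = 0 (h(q) = (0 - 4)*0 = -4*0 = 0)
h(-23) + Q(R(2, E), t(14, 5)) = 0 - 223/4 = -223/4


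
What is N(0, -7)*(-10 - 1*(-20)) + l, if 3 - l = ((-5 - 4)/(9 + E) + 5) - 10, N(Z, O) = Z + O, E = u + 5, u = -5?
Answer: -61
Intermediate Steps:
E = 0 (E = -5 + 5 = 0)
N(Z, O) = O + Z
l = 9 (l = 3 - (((-5 - 4)/(9 + 0) + 5) - 10) = 3 - ((-9/9 + 5) - 10) = 3 - ((-9*⅑ + 5) - 10) = 3 - ((-1 + 5) - 10) = 3 - (4 - 10) = 3 - 1*(-6) = 3 + 6 = 9)
N(0, -7)*(-10 - 1*(-20)) + l = (-7 + 0)*(-10 - 1*(-20)) + 9 = -7*(-10 + 20) + 9 = -7*10 + 9 = -70 + 9 = -61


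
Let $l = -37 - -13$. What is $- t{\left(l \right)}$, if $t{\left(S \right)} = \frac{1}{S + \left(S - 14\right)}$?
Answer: $\frac{1}{62} \approx 0.016129$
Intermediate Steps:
$l = -24$ ($l = -37 + 13 = -24$)
$t{\left(S \right)} = \frac{1}{-14 + 2 S}$ ($t{\left(S \right)} = \frac{1}{S + \left(-14 + S\right)} = \frac{1}{-14 + 2 S}$)
$- t{\left(l \right)} = - \frac{1}{2 \left(-7 - 24\right)} = - \frac{1}{2 \left(-31\right)} = - \frac{-1}{2 \cdot 31} = \left(-1\right) \left(- \frac{1}{62}\right) = \frac{1}{62}$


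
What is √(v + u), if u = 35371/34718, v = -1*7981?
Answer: I*√9618586730666/34718 ≈ 89.331*I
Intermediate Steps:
v = -7981
u = 35371/34718 (u = 35371*(1/34718) = 35371/34718 ≈ 1.0188)
√(v + u) = √(-7981 + 35371/34718) = √(-277048987/34718) = I*√9618586730666/34718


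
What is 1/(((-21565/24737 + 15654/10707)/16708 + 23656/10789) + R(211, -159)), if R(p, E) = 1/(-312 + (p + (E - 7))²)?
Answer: 27261930084492403668/59791483281596560525 ≈ 0.45595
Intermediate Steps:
R(p, E) = 1/(-312 + (-7 + E + p)²) (R(p, E) = 1/(-312 + (p + (-7 + E))²) = 1/(-312 + (-7 + E + p)²))
1/(((-21565/24737 + 15654/10707)/16708 + 23656/10789) + R(211, -159)) = 1/(((-21565/24737 + 15654/10707)/16708 + 23656/10789) + 1/(-312 + (-7 - 159 + 211)²)) = 1/(((-21565*1/24737 + 15654*(1/10707))*(1/16708) + 23656*(1/10789)) + 1/(-312 + 45²)) = 1/(((-21565/24737 + 5218/3569)*(1/16708) + 23656/10789) + 1/(-312 + 2025)) = 1/(((52112181/88286353)*(1/16708) + 23656/10789) + 1/1713) = 1/((52112181/1475088385924 + 23656/10789) + 1/1713) = 1/(34895253095738953/15914728595734036 + 1/1713) = 1/(59791483281596560525/27261930084492403668) = 27261930084492403668/59791483281596560525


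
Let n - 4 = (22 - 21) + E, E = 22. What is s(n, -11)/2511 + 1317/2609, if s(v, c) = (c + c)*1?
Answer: 3249589/6551199 ≈ 0.49603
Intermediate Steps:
n = 27 (n = 4 + ((22 - 21) + 22) = 4 + (1 + 22) = 4 + 23 = 27)
s(v, c) = 2*c (s(v, c) = (2*c)*1 = 2*c)
s(n, -11)/2511 + 1317/2609 = (2*(-11))/2511 + 1317/2609 = -22*1/2511 + 1317*(1/2609) = -22/2511 + 1317/2609 = 3249589/6551199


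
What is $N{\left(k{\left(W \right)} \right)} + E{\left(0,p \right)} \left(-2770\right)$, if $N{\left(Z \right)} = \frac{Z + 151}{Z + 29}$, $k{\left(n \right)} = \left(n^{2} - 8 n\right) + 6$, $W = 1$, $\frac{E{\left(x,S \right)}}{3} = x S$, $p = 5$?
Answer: $\frac{75}{14} \approx 5.3571$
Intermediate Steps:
$E{\left(x,S \right)} = 3 S x$ ($E{\left(x,S \right)} = 3 x S = 3 S x$)
$k{\left(n \right)} = 6 + n^{2} - 8 n$
$N{\left(Z \right)} = \frac{151 + Z}{29 + Z}$
$N{\left(k{\left(W \right)} \right)} + E{\left(0,p \right)} \left(-2770\right) = \frac{151 + \left(6 + 1^{2} - 8\right)}{29 + \left(6 + 1^{2} - 8\right)} + 3 \cdot 5 \cdot 0 \left(-2770\right) = \frac{151 + \left(6 + 1 - 8\right)}{29 + \left(6 + 1 - 8\right)} + 0 \left(-2770\right) = \frac{151 - 1}{29 - 1} + 0 = \frac{1}{28} \cdot 150 + 0 = \frac{75}{14} + 0 = \frac{75}{14}$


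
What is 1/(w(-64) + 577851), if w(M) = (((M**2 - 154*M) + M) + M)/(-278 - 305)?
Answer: 583/336873309 ≈ 1.7306e-6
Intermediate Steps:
w(M) = -M**2/583 + 152*M/583 (w(M) = ((M**2 - 153*M) + M)/(-583) = (M**2 - 152*M)*(-1/583) = -M**2/583 + 152*M/583)
1/(w(-64) + 577851) = 1/((1/583)*(-64)*(152 - 1*(-64)) + 577851) = 1/((1/583)*(-64)*(152 + 64) + 577851) = 1/((1/583)*(-64)*216 + 577851) = 1/(-13824/583 + 577851) = 1/(336873309/583) = 583/336873309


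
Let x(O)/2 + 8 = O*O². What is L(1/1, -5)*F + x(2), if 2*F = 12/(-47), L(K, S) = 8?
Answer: -48/47 ≈ -1.0213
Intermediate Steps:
F = -6/47 (F = (12/(-47))/2 = (12*(-1/47))/2 = (½)*(-12/47) = -6/47 ≈ -0.12766)
x(O) = -16 + 2*O³ (x(O) = -16 + 2*(O*O²) = -16 + 2*O³)
L(1/1, -5)*F + x(2) = 8*(-6/47) + (-16 + 2*2³) = -48/47 + (-16 + 2*8) = -48/47 + (-16 + 16) = -48/47 + 0 = -48/47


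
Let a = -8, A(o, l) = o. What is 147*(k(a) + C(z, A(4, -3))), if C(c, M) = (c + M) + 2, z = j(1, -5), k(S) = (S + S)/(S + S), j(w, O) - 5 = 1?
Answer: 1911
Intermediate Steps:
j(w, O) = 6 (j(w, O) = 5 + 1 = 6)
k(S) = 1 (k(S) = (2*S)/((2*S)) = (2*S)*(1/(2*S)) = 1)
z = 6
C(c, M) = 2 + M + c (C(c, M) = (M + c) + 2 = 2 + M + c)
147*(k(a) + C(z, A(4, -3))) = 147*(1 + (2 + 4 + 6)) = 147*(1 + 12) = 147*13 = 1911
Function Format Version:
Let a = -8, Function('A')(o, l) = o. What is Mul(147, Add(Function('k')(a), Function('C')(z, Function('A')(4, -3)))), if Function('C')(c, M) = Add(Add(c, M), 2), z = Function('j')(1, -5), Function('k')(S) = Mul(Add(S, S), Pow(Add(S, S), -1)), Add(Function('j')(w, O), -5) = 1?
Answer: 1911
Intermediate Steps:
Function('j')(w, O) = 6 (Function('j')(w, O) = Add(5, 1) = 6)
Function('k')(S) = 1 (Function('k')(S) = Mul(Mul(2, S), Pow(Mul(2, S), -1)) = Mul(Mul(2, S), Mul(Rational(1, 2), Pow(S, -1))) = 1)
z = 6
Function('C')(c, M) = Add(2, M, c) (Function('C')(c, M) = Add(Add(M, c), 2) = Add(2, M, c))
Mul(147, Add(Function('k')(a), Function('C')(z, Function('A')(4, -3)))) = Mul(147, Add(1, Add(2, 4, 6))) = Mul(147, Add(1, 12)) = Mul(147, 13) = 1911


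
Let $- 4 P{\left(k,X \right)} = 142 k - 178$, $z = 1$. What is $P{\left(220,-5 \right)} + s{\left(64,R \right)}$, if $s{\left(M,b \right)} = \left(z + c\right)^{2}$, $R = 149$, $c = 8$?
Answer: $- \frac{15369}{2} \approx -7684.5$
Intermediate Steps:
$s{\left(M,b \right)} = 81$ ($s{\left(M,b \right)} = \left(1 + 8\right)^{2} = 9^{2} = 81$)
$P{\left(k,X \right)} = \frac{89}{2} - \frac{71 k}{2}$ ($P{\left(k,X \right)} = - \frac{142 k - 178}{4} = - \frac{-178 + 142 k}{4} = \frac{89}{2} - \frac{71 k}{2}$)
$P{\left(220,-5 \right)} + s{\left(64,R \right)} = \left(\frac{89}{2} - 7810\right) + 81 = - \frac{15531}{2} + 81 = - \frac{15369}{2}$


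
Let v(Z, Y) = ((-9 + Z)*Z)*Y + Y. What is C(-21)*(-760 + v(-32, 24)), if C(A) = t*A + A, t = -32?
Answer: 20019552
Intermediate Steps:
C(A) = -31*A (C(A) = -32*A + A = -31*A)
v(Z, Y) = Y + Y*Z*(-9 + Z) (v(Z, Y) = (Z*(-9 + Z))*Y + Y = Y*Z*(-9 + Z) + Y = Y + Y*Z*(-9 + Z))
C(-21)*(-760 + v(-32, 24)) = (-31*(-21))*(-760 + 24*(1 + (-32)² - 9*(-32))) = 651*(-760 + 24*(1 + 1024 + 288)) = 651*(-760 + 24*1313) = 651*(-760 + 31512) = 651*30752 = 20019552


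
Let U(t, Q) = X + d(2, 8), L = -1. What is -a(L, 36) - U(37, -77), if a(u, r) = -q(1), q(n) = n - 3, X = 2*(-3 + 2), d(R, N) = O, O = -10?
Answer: 10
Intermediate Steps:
d(R, N) = -10
X = -2 (X = 2*(-1) = -2)
q(n) = -3 + n
a(u, r) = 2 (a(u, r) = -(-3 + 1) = -1*(-2) = 2)
U(t, Q) = -12 (U(t, Q) = -2 - 10 = -12)
-a(L, 36) - U(37, -77) = -1*2 - 1*(-12) = -2 + 12 = 10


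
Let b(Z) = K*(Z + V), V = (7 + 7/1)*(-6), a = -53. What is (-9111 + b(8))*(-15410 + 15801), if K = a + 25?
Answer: -2730353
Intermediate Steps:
K = -28 (K = -53 + 25 = -28)
V = -84 (V = (7 + 7*1)*(-6) = (7 + 7)*(-6) = 14*(-6) = -84)
b(Z) = 2352 - 28*Z (b(Z) = -28*(Z - 84) = -28*(-84 + Z) = 2352 - 28*Z)
(-9111 + b(8))*(-15410 + 15801) = (-9111 + (2352 - 28*8))*(-15410 + 15801) = (-9111 + (2352 - 224))*391 = (-9111 + 2128)*391 = -6983*391 = -2730353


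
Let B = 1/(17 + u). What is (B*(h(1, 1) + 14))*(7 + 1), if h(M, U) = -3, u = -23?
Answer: -44/3 ≈ -14.667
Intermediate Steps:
B = -⅙ (B = 1/(17 - 23) = 1/(-6) = -⅙ ≈ -0.16667)
(B*(h(1, 1) + 14))*(7 + 1) = (-(-3 + 14)/6)*(7 + 1) = -⅙*11*8 = -11/6*8 = -44/3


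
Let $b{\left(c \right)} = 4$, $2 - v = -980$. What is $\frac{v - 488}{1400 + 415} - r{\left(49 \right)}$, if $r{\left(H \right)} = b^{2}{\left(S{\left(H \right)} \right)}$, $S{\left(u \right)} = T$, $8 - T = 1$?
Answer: $- \frac{28546}{1815} \approx -15.728$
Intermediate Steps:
$v = 982$ ($v = 2 - -980 = 2 + 980 = 982$)
$T = 7$ ($T = 8 - 1 = 7$)
$S{\left(u \right)} = 7$
$r{\left(H \right)} = 16$ ($r{\left(H \right)} = 4^{2} = 16$)
$\frac{v - 488}{1400 + 415} - r{\left(49 \right)} = \frac{982 - 488}{1400 + 415} - 16 = \frac{982 + \left(-878 + 390\right)}{1815} - 16 = \left(982 - 488\right) \frac{1}{1815} - 16 = 494 \cdot \frac{1}{1815} - 16 = \frac{494}{1815} - 16 = - \frac{28546}{1815}$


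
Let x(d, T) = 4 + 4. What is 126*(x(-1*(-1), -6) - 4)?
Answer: 504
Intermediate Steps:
x(d, T) = 8
126*(x(-1*(-1), -6) - 4) = 126*(8 - 4) = 126*4 = 504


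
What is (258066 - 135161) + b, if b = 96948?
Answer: 219853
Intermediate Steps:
(258066 - 135161) + b = (258066 - 135161) + 96948 = 122905 + 96948 = 219853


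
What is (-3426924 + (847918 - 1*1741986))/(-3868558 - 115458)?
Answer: 270062/249001 ≈ 1.0846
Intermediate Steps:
(-3426924 + (847918 - 1*1741986))/(-3868558 - 115458) = (-3426924 + (847918 - 1741986))/(-3984016) = (-3426924 - 894068)*(-1/3984016) = -4320992*(-1/3984016) = 270062/249001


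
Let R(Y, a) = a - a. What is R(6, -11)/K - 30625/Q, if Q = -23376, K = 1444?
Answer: 30625/23376 ≈ 1.3101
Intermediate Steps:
R(Y, a) = 0
R(6, -11)/K - 30625/Q = 0/1444 - 30625/(-23376) = 0*(1/1444) - 30625*(-1/23376) = 0 + 30625/23376 = 30625/23376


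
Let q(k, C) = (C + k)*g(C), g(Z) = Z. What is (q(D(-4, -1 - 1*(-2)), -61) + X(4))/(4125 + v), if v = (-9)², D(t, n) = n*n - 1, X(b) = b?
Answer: 3725/4206 ≈ 0.88564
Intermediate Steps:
D(t, n) = -1 + n² (D(t, n) = n² - 1 = -1 + n²)
v = 81
q(k, C) = C*(C + k) (q(k, C) = (C + k)*C = C*(C + k))
(q(D(-4, -1 - 1*(-2)), -61) + X(4))/(4125 + v) = (-61*(-61 + (-1 + (-1 - 1*(-2))²)) + 4)/(4125 + 81) = (-61*(-61 + (-1 + (-1 + 2)²)) + 4)/4206 = (-61*(-61 + (-1 + 1²)) + 4)*(1/4206) = (-61*(-61 + (-1 + 1)) + 4)*(1/4206) = (-61*(-61 + 0) + 4)*(1/4206) = (-61*(-61) + 4)*(1/4206) = (3721 + 4)*(1/4206) = 3725*(1/4206) = 3725/4206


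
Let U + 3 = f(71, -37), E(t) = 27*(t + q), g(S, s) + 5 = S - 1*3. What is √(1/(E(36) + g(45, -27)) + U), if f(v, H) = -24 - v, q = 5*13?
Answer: I*√187171861/1382 ≈ 9.8995*I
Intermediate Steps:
g(S, s) = -8 + S (g(S, s) = -5 + (S - 1*3) = -5 + (S - 3) = -5 + (-3 + S) = -8 + S)
q = 65
E(t) = 1755 + 27*t (E(t) = 27*(t + 65) = 27*(65 + t) = 1755 + 27*t)
U = -98 (U = -3 + (-24 - 1*71) = -3 + (-24 - 71) = -3 - 95 = -98)
√(1/(E(36) + g(45, -27)) + U) = √(1/((1755 + 27*36) + (-8 + 45)) - 98) = √(1/((1755 + 972) + 37) - 98) = √(1/(2727 + 37) - 98) = √(1/2764 - 98) = √(-270871/2764) = I*√187171861/1382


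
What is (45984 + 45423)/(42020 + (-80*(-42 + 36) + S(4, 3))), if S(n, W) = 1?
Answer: 30469/14167 ≈ 2.1507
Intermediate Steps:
(45984 + 45423)/(42020 + (-80*(-42 + 36) + S(4, 3))) = (45984 + 45423)/(42020 + (-80*(-42 + 36) + 1)) = 91407/(42020 + (-80*(-6) + 1)) = 91407/(42020 + (480 + 1)) = 91407/(42020 + 481) = 91407/42501 = 91407*(1/42501) = 30469/14167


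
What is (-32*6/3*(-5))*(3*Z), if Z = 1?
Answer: 960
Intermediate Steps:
(-32*6/3*(-5))*(3*Z) = (-32*6/3*(-5))*(3*1) = -32*6*(1/3)*(-5)*3 = -64*(-5)*3 = -32*(-10)*3 = 320*3 = 960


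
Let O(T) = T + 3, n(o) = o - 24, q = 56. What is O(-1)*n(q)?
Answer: 64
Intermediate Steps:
n(o) = -24 + o
O(T) = 3 + T
O(-1)*n(q) = (3 - 1)*(-24 + 56) = 2*32 = 64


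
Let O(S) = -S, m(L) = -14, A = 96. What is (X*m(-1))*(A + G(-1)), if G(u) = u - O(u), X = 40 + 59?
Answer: -130284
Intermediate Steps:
X = 99
G(u) = 2*u (G(u) = u - (-1)*u = u + u = 2*u)
(X*m(-1))*(A + G(-1)) = (99*(-14))*(96 + 2*(-1)) = -1386*(96 - 2) = -1386*94 = -130284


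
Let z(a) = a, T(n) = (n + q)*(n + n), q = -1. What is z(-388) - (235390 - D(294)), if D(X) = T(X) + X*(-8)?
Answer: -65846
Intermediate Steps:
T(n) = 2*n*(-1 + n) (T(n) = (n - 1)*(n + n) = (-1 + n)*(2*n) = 2*n*(-1 + n))
D(X) = -8*X + 2*X*(-1 + X) (D(X) = 2*X*(-1 + X) + X*(-8) = 2*X*(-1 + X) - 8*X = -8*X + 2*X*(-1 + X))
z(-388) - (235390 - D(294)) = -388 - (235390 - 2*294*(-5 + 294)) = -388 - (235390 - 2*294*289) = -388 - (235390 - 1*169932) = -388 - (235390 - 169932) = -388 - 1*65458 = -388 - 65458 = -65846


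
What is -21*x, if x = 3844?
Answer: -80724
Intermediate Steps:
-21*x = -21*3844 = -80724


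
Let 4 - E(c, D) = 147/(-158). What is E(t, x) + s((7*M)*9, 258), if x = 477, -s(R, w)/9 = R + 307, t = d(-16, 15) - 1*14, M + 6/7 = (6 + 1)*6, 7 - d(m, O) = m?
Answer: -4121599/158 ≈ -26086.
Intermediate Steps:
d(m, O) = 7 - m
M = 288/7 (M = -6/7 + (6 + 1)*6 = -6/7 + 7*6 = -6/7 + 42 = 288/7 ≈ 41.143)
t = 9 (t = (7 - 1*(-16)) - 1*14 = (7 + 16) - 14 = 23 - 14 = 9)
s(R, w) = -2763 - 9*R (s(R, w) = -9*(R + 307) = -9*(307 + R) = -2763 - 9*R)
E(c, D) = 779/158 (E(c, D) = 4 - 147/(-158) = 4 - 147*(-1)/158 = 4 - 1*(-147/158) = 4 + 147/158 = 779/158)
E(t, x) + s((7*M)*9, 258) = 779/158 + (-2763 - 9*7*(288/7)*9) = 779/158 + (-2763 - 2592*9) = 779/158 + (-2763 - 9*2592) = 779/158 + (-2763 - 23328) = 779/158 - 26091 = -4121599/158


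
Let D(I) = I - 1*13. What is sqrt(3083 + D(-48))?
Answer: sqrt(3022) ≈ 54.973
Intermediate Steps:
D(I) = -13 + I (D(I) = I - 13 = -13 + I)
sqrt(3083 + D(-48)) = sqrt(3083 + (-13 - 48)) = sqrt(3083 - 61) = sqrt(3022)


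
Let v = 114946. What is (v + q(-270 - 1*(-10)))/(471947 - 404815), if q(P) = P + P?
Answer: 4401/2582 ≈ 1.7045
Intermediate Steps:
q(P) = 2*P
(v + q(-270 - 1*(-10)))/(471947 - 404815) = (114946 + 2*(-270 - 1*(-10)))/(471947 - 404815) = (114946 + 2*(-270 + 10))/67132 = (114946 + 2*(-260))*(1/67132) = (114946 - 520)*(1/67132) = 114426*(1/67132) = 4401/2582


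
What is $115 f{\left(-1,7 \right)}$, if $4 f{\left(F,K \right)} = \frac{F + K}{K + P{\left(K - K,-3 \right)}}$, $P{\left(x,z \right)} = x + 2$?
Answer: $\frac{115}{6} \approx 19.167$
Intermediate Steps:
$P{\left(x,z \right)} = 2 + x$
$f{\left(F,K \right)} = \frac{F + K}{4 \left(2 + K\right)}$ ($f{\left(F,K \right)} = \frac{\left(F + K\right) \frac{1}{K + \left(2 + \left(K - K\right)\right)}}{4} = \frac{\left(F + K\right) \frac{1}{K + \left(2 + 0\right)}}{4} = \frac{\left(F + K\right) \frac{1}{K + 2}}{4} = \frac{\left(F + K\right) \frac{1}{2 + K}}{4} = \frac{\frac{1}{2 + K} \left(F + K\right)}{4} = \frac{F + K}{4 \left(2 + K\right)}$)
$115 f{\left(-1,7 \right)} = 115 \frac{-1 + 7}{4 \left(2 + 7\right)} = 115 \cdot \frac{1}{4} \cdot \frac{1}{9} \cdot 6 = 115 \cdot \frac{1}{6} = \frac{115}{6}$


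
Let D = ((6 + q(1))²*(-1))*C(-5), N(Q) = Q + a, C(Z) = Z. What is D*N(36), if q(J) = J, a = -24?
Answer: 2940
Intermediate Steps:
N(Q) = -24 + Q (N(Q) = Q - 24 = -24 + Q)
D = 245 (D = ((6 + 1)²*(-1))*(-5) = (7²*(-1))*(-5) = (49*(-1))*(-5) = -49*(-5) = 245)
D*N(36) = 245*(-24 + 36) = 245*12 = 2940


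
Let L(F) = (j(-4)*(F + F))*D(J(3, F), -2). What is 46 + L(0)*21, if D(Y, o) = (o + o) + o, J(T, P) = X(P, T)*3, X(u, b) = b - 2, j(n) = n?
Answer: 46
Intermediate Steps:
X(u, b) = -2 + b
J(T, P) = -6 + 3*T (J(T, P) = (-2 + T)*3 = -6 + 3*T)
D(Y, o) = 3*o (D(Y, o) = 2*o + o = 3*o)
L(F) = 48*F (L(F) = (-4*(F + F))*(3*(-2)) = -8*F*(-6) = 48*F)
46 + L(0)*21 = 46 + (48*0)*21 = 46 + 0*21 = 46 + 0 = 46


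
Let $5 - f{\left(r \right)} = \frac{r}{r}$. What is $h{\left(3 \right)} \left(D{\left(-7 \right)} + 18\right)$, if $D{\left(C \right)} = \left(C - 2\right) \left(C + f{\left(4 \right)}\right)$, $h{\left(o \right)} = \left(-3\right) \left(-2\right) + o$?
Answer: $405$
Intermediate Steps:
$f{\left(r \right)} = 4$ ($f{\left(r \right)} = 5 - \frac{r}{r} = 5 - 1 = 4$)
$h{\left(o \right)} = 6 + o$
$D{\left(C \right)} = \left(-2 + C\right) \left(4 + C\right)$ ($D{\left(C \right)} = \left(C - 2\right) \left(C + 4\right) = \left(-2 + C\right) \left(4 + C\right)$)
$h{\left(3 \right)} \left(D{\left(-7 \right)} + 18\right) = \left(6 + 3\right) \left(\left(-8 + \left(-7\right)^{2} + 2 \left(-7\right)\right) + 18\right) = 9 \left(\left(-8 + 49 - 14\right) + 18\right) = 9 \left(27 + 18\right) = 9 \cdot 45 = 405$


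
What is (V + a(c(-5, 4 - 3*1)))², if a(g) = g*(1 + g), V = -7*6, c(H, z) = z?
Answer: 1600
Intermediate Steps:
V = -42
(V + a(c(-5, 4 - 3*1)))² = (-42 + (4 - 3*1)*(1 + (4 - 3*1)))² = (-42 + (4 - 3)*(1 + (4 - 3)))² = (-42 + 1*(1 + 1))² = (-42 + 1*2)² = (-42 + 2)² = (-40)² = 1600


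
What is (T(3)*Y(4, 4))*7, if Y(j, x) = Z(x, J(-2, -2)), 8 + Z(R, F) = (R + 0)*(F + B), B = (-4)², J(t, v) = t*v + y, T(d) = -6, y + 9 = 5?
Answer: -2352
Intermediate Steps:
y = -4 (y = -9 + 5 = -4)
J(t, v) = -4 + t*v (J(t, v) = t*v - 4 = -4 + t*v)
B = 16
Z(R, F) = -8 + R*(16 + F) (Z(R, F) = -8 + (R + 0)*(F + 16) = -8 + R*(16 + F))
Y(j, x) = -8 + 16*x (Y(j, x) = -8 + 16*x + (-4 - 2*(-2))*x = -8 + 16*x + (-4 + 4)*x = -8 + 16*x + 0*x = -8 + 16*x + 0 = -8 + 16*x)
(T(3)*Y(4, 4))*7 = -6*(-8 + 16*4)*7 = -6*(-8 + 64)*7 = -6*56*7 = -336*7 = -2352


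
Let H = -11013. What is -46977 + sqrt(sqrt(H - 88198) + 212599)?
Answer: -46977 + sqrt(212599 + I*sqrt(99211)) ≈ -46516.0 + 0.34156*I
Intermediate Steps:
-46977 + sqrt(sqrt(H - 88198) + 212599) = -46977 + sqrt(sqrt(-11013 - 88198) + 212599) = -46977 + sqrt(sqrt(-99211) + 212599) = -46977 + sqrt(I*sqrt(99211) + 212599) = -46977 + sqrt(212599 + I*sqrt(99211))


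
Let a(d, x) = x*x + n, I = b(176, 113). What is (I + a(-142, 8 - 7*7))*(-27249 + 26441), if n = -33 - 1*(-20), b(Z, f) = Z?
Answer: -1489952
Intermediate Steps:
I = 176
n = -13 (n = -33 + 20 = -13)
a(d, x) = -13 + x**2 (a(d, x) = x*x - 13 = x**2 - 13 = -13 + x**2)
(I + a(-142, 8 - 7*7))*(-27249 + 26441) = (176 + (-13 + (8 - 7*7)**2))*(-27249 + 26441) = (176 + (-13 + (8 - 49)**2))*(-808) = (176 + (-13 + (-41)**2))*(-808) = (176 + (-13 + 1681))*(-808) = (176 + 1668)*(-808) = 1844*(-808) = -1489952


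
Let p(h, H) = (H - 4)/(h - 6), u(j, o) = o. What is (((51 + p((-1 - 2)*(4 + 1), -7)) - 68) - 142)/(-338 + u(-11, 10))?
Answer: 416/861 ≈ 0.48316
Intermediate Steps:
p(h, H) = (-4 + H)/(-6 + h)
(((51 + p((-1 - 2)*(4 + 1), -7)) - 68) - 142)/(-338 + u(-11, 10)) = (((51 + (-4 - 7)/(-6 + (-1 - 2)*(4 + 1))) - 68) - 142)/(-338 + 10) = (((51 - 11/(-6 - 3*5)) - 68) - 142)/(-328) = (((51 - 11/(-6 - 15)) - 68) - 142)*(-1/328) = (((51 - 11/(-21)) - 68) - 142)*(-1/328) = (((51 - 1/21*(-11)) - 68) - 142)*(-1/328) = (((51 + 11/21) - 68) - 142)*(-1/328) = ((1082/21 - 68) - 142)*(-1/328) = (-346/21 - 142)*(-1/328) = -3328/21*(-1/328) = 416/861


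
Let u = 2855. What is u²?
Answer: 8151025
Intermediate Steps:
u² = 2855² = 8151025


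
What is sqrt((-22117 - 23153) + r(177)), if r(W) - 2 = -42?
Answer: I*sqrt(45310) ≈ 212.86*I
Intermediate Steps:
r(W) = -40 (r(W) = 2 - 42 = -40)
sqrt((-22117 - 23153) + r(177)) = sqrt((-22117 - 23153) - 40) = sqrt(-45270 - 40) = sqrt(-45310) = I*sqrt(45310)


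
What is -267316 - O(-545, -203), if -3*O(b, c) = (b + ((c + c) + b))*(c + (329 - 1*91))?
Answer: -854308/3 ≈ -2.8477e+5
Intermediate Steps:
O(b, c) = -(238 + c)*(2*b + 2*c)/3 (O(b, c) = -(b + ((c + c) + b))*(c + (329 - 1*91))/3 = -(b + (2*c + b))*(c + (329 - 91))/3 = -(b + (b + 2*c))*(c + 238)/3 = -(2*b + 2*c)*(238 + c)/3 = -(238 + c)*(2*b + 2*c)/3)
-267316 - O(-545, -203) = -267316 - (-476/3*(-545) - 476/3*(-203) - 2/3*(-203)**2 - 2/3*(-545)*(-203)) = -267316 - (259420/3 + 96628/3 - 2/3*41209 - 221270/3) = -267316 - (259420/3 + 96628/3 - 82418/3 - 221270/3) = -267316 - 1*52360/3 = -267316 - 52360/3 = -854308/3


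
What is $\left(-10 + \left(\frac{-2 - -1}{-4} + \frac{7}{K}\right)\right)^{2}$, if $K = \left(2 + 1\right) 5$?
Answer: $\frac{310249}{3600} \approx 86.18$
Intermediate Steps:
$K = 15$ ($K = 3 \cdot 5 = 15$)
$\left(-10 + \left(\frac{-2 - -1}{-4} + \frac{7}{K}\right)\right)^{2} = \left(-10 + \left(\frac{-2 - -1}{-4} + \frac{7}{15}\right)\right)^{2} = \left(-10 + \left(\left(-2 + 1\right) \left(- \frac{1}{4}\right) + 7 \cdot \frac{1}{15}\right)\right)^{2} = \left(-10 + \left(\left(-1\right) \left(- \frac{1}{4}\right) + \frac{7}{15}\right)\right)^{2} = \left(-10 + \left(\frac{1}{4} + \frac{7}{15}\right)\right)^{2} = \left(-10 + \frac{43}{60}\right)^{2} = \left(- \frac{557}{60}\right)^{2} = \frac{310249}{3600}$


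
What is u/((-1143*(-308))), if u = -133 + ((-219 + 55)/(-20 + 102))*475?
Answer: -361/117348 ≈ -0.0030763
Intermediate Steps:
u = -1083 (u = -133 - 164/82*475 = -133 - 164*1/82*475 = -133 - 2*475 = -133 - 950 = -1083)
u/((-1143*(-308))) = -1083/((-1143*(-308))) = -1083/352044 = -1083*1/352044 = -361/117348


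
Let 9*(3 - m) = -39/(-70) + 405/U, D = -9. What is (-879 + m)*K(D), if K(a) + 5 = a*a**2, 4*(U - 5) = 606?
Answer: 21140098783/32865 ≈ 6.4324e+5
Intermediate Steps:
U = 313/2 (U = 5 + (1/4)*606 = 5 + 303/2 = 313/2 ≈ 156.50)
m = 174221/65730 (m = 3 - (-39/(-70) + 405/(313/2))/9 = 3 - (-39*(-1/70) + 405*(2/313))/9 = 3 - (39/70 + 810/313)/9 = 3 - 1/9*68907/21910 = 3 - 22969/65730 = 174221/65730 ≈ 2.6506)
K(a) = -5 + a**3 (K(a) = -5 + a*a**2 = -5 + a**3)
(-879 + m)*K(D) = (-879 + 174221/65730)*(-5 + (-9)**3) = -57602449*(-5 - 729)/65730 = -57602449/65730*(-734) = 21140098783/32865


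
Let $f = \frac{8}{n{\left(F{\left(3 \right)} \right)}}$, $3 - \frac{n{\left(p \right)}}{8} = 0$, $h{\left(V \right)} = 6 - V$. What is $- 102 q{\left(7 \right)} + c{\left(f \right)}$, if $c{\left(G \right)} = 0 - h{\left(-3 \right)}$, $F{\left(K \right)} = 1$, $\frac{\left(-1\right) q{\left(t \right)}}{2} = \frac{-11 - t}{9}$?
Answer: $-417$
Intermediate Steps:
$q{\left(t \right)} = \frac{22}{9} + \frac{2 t}{9}$ ($q{\left(t \right)} = - 2 \frac{-11 - t}{9} = - 2 \left(-11 - t\right) \frac{1}{9} = - 2 \left(- \frac{11}{9} - \frac{t}{9}\right) = \frac{22}{9} + \frac{2 t}{9}$)
$n{\left(p \right)} = 24$ ($n{\left(p \right)} = 24 - 0 = 24 + 0 = 24$)
$f = \frac{1}{3}$ ($f = \frac{8}{24} = 8 \cdot \frac{1}{24} = \frac{1}{3} \approx 0.33333$)
$c{\left(G \right)} = -9$ ($c{\left(G \right)} = 0 - \left(6 - -3\right) = 0 - \left(6 + 3\right) = 0 - 9 = -9$)
$- 102 q{\left(7 \right)} + c{\left(f \right)} = - 102 \left(\frac{22}{9} + \frac{2}{9} \cdot 7\right) - 9 = - 102 \left(\frac{22}{9} + \frac{14}{9}\right) - 9 = \left(-102\right) 4 - 9 = -408 - 9 = -417$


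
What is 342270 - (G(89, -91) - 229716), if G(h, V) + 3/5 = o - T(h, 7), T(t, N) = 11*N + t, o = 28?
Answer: 2860623/5 ≈ 5.7213e+5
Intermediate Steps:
T(t, N) = t + 11*N
G(h, V) = -248/5 - h (G(h, V) = -⅗ + (28 - (h + 11*7)) = -⅗ + (28 - (h + 77)) = -⅗ + (28 - (77 + h)) = -⅗ + (28 + (-77 - h)) = -⅗ + (-49 - h) = -248/5 - h)
342270 - (G(89, -91) - 229716) = 342270 - ((-248/5 - 1*89) - 229716) = 342270 - ((-248/5 - 89) - 229716) = 342270 - (-693/5 - 229716) = 342270 - 1*(-1149273/5) = 342270 + 1149273/5 = 2860623/5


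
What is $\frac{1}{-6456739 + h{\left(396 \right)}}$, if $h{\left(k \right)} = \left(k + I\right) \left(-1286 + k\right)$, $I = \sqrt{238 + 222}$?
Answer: $- \frac{6809179}{46364554288041} + \frac{1780 \sqrt{115}}{46364554288041} \approx -1.4645 \cdot 10^{-7}$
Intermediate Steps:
$I = 2 \sqrt{115}$ ($I = \sqrt{460} = 2 \sqrt{115} \approx 21.448$)
$h{\left(k \right)} = \left(-1286 + k\right) \left(k + 2 \sqrt{115}\right)$ ($h{\left(k \right)} = \left(k + 2 \sqrt{115}\right) \left(-1286 + k\right) = \left(-1286 + k\right) \left(k + 2 \sqrt{115}\right)$)
$\frac{1}{-6456739 + h{\left(396 \right)}} = \frac{1}{-6456739 + \left(396^{2} - 2572 \sqrt{115} - 509256 + 2 \cdot 396 \sqrt{115}\right)} = \frac{1}{-6456739 + \left(156816 - 2572 \sqrt{115} - 509256 + 792 \sqrt{115}\right)} = \frac{1}{-6456739 - \left(352440 + 1780 \sqrt{115}\right)} = \frac{1}{-6809179 - 1780 \sqrt{115}}$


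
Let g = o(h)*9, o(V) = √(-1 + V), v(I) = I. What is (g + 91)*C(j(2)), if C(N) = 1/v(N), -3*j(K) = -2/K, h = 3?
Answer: 273 + 27*√2 ≈ 311.18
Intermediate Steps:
j(K) = 2/(3*K) (j(K) = -(-2)/(3*K) = 2/(3*K))
C(N) = 1/N
g = 9*√2 (g = √(-1 + 3)*9 = √2*9 = 9*√2 ≈ 12.728)
(g + 91)*C(j(2)) = (9*√2 + 91)/(((⅔)/2)) = (91 + 9*√2)/(((⅔)*(½))) = (91 + 9*√2)/(⅓) = (91 + 9*√2)*3 = 273 + 27*√2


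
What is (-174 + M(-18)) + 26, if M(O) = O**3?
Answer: -5980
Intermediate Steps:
(-174 + M(-18)) + 26 = (-174 + (-18)**3) + 26 = (-174 - 5832) + 26 = -6006 + 26 = -5980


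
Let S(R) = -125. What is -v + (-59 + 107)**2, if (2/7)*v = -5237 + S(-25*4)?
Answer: 21071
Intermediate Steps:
v = -18767 (v = 7*(-5237 - 125)/2 = (7/2)*(-5362) = -18767)
-v + (-59 + 107)**2 = -1*(-18767) + (-59 + 107)**2 = 18767 + 48**2 = 18767 + 2304 = 21071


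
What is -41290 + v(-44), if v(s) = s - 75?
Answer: -41409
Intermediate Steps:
v(s) = -75 + s
-41290 + v(-44) = -41290 + (-75 - 44) = -41290 - 119 = -41409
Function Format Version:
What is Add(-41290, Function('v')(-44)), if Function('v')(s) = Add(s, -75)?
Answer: -41409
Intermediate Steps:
Function('v')(s) = Add(-75, s)
Add(-41290, Function('v')(-44)) = Add(-41290, Add(-75, -44)) = Add(-41290, -119) = -41409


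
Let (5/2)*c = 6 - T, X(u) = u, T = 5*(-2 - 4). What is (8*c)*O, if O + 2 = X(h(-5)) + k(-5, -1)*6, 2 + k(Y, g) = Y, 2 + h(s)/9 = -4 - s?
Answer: -30528/5 ≈ -6105.6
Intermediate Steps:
T = -30 (T = 5*(-6) = -30)
h(s) = -54 - 9*s (h(s) = -18 + 9*(-4 - s) = -18 + (-36 - 9*s) = -54 - 9*s)
k(Y, g) = -2 + Y
c = 72/5 (c = 2*(6 - 1*(-30))/5 = 2*(6 + 30)/5 = (2/5)*36 = 72/5 ≈ 14.400)
O = -53 (O = -2 + ((-54 - 9*(-5)) + (-2 - 5)*6) = -2 + ((-54 + 45) - 7*6) = -2 + (-9 - 42) = -2 - 51 = -53)
(8*c)*O = (8*(72/5))*(-53) = (576/5)*(-53) = -30528/5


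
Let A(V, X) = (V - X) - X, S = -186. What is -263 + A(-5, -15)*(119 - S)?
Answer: 7362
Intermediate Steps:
A(V, X) = V - 2*X
-263 + A(-5, -15)*(119 - S) = -263 + (-5 - 2*(-15))*(119 - 1*(-186)) = -263 + (-5 + 30)*(119 + 186) = -263 + 25*305 = -263 + 7625 = 7362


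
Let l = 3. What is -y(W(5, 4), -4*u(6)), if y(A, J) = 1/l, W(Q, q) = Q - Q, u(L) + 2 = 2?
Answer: -1/3 ≈ -0.33333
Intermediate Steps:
u(L) = 0 (u(L) = -2 + 2 = 0)
W(Q, q) = 0
y(A, J) = 1/3
-y(W(5, 4), -4*u(6)) = -1*1/3 = -1/3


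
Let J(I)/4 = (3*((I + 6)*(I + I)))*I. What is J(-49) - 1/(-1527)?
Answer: -3783649463/1527 ≈ -2.4778e+6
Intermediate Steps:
J(I) = 24*I**2*(6 + I) (J(I) = 4*((3*((I + 6)*(I + I)))*I) = 4*((3*((6 + I)*(2*I)))*I) = 4*((3*(2*I*(6 + I)))*I) = 4*((6*I*(6 + I))*I) = 4*(6*I**2*(6 + I)) = 24*I**2*(6 + I))
J(-49) - 1/(-1527) = 24*(-49)**2*(6 - 49) - 1/(-1527) = 24*2401*(-43) - 1*(-1/1527) = -2477832 + 1/1527 = -3783649463/1527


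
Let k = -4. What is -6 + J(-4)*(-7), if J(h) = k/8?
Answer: -5/2 ≈ -2.5000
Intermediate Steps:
J(h) = -1/2 (J(h) = -4/8 = -4*1/8 = -1/2)
-6 + J(-4)*(-7) = -6 - 1/2*(-7) = -6 + 7/2 = -5/2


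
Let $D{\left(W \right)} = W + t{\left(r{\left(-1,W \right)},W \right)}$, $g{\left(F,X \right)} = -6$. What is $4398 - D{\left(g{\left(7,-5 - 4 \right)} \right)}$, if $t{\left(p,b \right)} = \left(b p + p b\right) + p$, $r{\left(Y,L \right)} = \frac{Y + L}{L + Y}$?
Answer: $4415$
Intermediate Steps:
$r{\left(Y,L \right)} = 1$ ($r{\left(Y,L \right)} = \frac{L + Y}{L + Y} = 1$)
$t{\left(p,b \right)} = p + 2 b p$ ($t{\left(p,b \right)} = \left(b p + b p\right) + p = 2 b p + p = p + 2 b p$)
$D{\left(W \right)} = 1 + 3 W$ ($D{\left(W \right)} = W + 1 \left(1 + 2 W\right) = W + \left(1 + 2 W\right) = 1 + 3 W$)
$4398 - D{\left(g{\left(7,-5 - 4 \right)} \right)} = 4398 - \left(1 + 3 \left(-6\right)\right) = 4398 - \left(1 - 18\right) = 4398 - -17 = 4398 + 17 = 4415$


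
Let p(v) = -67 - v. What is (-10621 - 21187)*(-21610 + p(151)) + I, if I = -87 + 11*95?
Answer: 694305982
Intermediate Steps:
I = 958 (I = -87 + 1045 = 958)
(-10621 - 21187)*(-21610 + p(151)) + I = (-10621 - 21187)*(-21610 + (-67 - 1*151)) + 958 = -31808*(-21610 + (-67 - 151)) + 958 = -31808*(-21610 - 218) + 958 = -31808*(-21828) + 958 = 694305024 + 958 = 694305982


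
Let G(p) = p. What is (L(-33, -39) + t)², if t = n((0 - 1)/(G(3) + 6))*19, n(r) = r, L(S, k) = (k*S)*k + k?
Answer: 204400739449/81 ≈ 2.5235e+9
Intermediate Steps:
L(S, k) = k + S*k² (L(S, k) = (S*k)*k + k = S*k² + k = k + S*k²)
t = -19/9 (t = ((0 - 1)/(3 + 6))*19 = -1/9*19 = -1*⅑*19 = -⅑*19 = -19/9 ≈ -2.1111)
(L(-33, -39) + t)² = (-39*(1 - 33*(-39)) - 19/9)² = (-39*(1 + 1287) - 19/9)² = (-39*1288 - 19/9)² = (-50232 - 19/9)² = (-452107/9)² = 204400739449/81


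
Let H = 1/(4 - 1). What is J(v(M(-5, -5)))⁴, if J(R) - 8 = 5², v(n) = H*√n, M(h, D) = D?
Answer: 1185921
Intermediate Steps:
H = ⅓ (H = 1/3 = ⅓ ≈ 0.33333)
v(n) = √n/3
J(R) = 33 (J(R) = 8 + 5² = 8 + 25 = 33)
J(v(M(-5, -5)))⁴ = 33⁴ = 1185921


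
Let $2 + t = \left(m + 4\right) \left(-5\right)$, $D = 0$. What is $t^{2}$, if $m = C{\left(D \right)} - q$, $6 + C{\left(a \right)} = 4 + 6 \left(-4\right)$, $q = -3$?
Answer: $8649$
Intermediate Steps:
$C{\left(a \right)} = -26$ ($C{\left(a \right)} = -6 + \left(4 + 6 \left(-4\right)\right) = -6 + \left(4 - 24\right) = -6 - 20 = -26$)
$m = -23$ ($m = -26 - -3 = -26 + 3 = -23$)
$t = 93$ ($t = -2 + \left(-23 + 4\right) \left(-5\right) = -2 - -95 = -2 + 95 = 93$)
$t^{2} = 93^{2} = 8649$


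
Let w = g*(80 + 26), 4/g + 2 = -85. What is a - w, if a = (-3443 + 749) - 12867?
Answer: -1353383/87 ≈ -15556.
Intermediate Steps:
g = -4/87 (g = 4/(-2 - 85) = 4/(-87) = 4*(-1/87) = -4/87 ≈ -0.045977)
w = -424/87 (w = -4*(80 + 26)/87 = -4/87*106 = -424/87 ≈ -4.8736)
a = -15561 (a = -2694 - 12867 = -15561)
a - w = -15561 - 1*(-424/87) = -15561 + 424/87 = -1353383/87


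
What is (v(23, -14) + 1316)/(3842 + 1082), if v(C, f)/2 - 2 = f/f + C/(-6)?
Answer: 3943/14772 ≈ 0.26692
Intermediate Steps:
v(C, f) = 6 - C/3 (v(C, f) = 4 + 2*(f/f + C/(-6)) = 4 + 2*(1 + C*(-⅙)) = 4 + 2*(1 - C/6) = 4 + (2 - C/3) = 6 - C/3)
(v(23, -14) + 1316)/(3842 + 1082) = ((6 - ⅓*23) + 1316)/(3842 + 1082) = ((6 - 23/3) + 1316)/4924 = (-5/3 + 1316)*(1/4924) = (3943/3)*(1/4924) = 3943/14772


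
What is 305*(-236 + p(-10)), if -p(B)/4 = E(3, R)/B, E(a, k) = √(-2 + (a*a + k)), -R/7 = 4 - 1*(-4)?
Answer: -71980 + 854*I ≈ -71980.0 + 854.0*I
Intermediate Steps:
R = -56 (R = -7*(4 - 1*(-4)) = -7*(4 + 4) = -7*8 = -56)
E(a, k) = √(-2 + k + a²) (E(a, k) = √(-2 + (a² + k)) = √(-2 + (k + a²)) = √(-2 + k + a²))
p(B) = -28*I/B (p(B) = -4*√(-2 - 56 + 3²)/B = -4*√(-2 - 56 + 9)/B = -4*√(-49)/B = -4*7*I/B = -28*I/B)
305*(-236 + p(-10)) = 305*(-236 - 28*I/(-10)) = 305*(-236 - 28*I*(-⅒)) = 305*(-236 + 14*I/5) = -71980 + 854*I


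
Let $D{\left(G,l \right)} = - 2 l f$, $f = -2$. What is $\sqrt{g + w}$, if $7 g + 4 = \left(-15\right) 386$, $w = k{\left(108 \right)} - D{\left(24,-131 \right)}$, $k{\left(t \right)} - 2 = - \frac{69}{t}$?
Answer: $\frac{i \sqrt{533351}}{42} \approx 17.388 i$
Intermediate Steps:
$D{\left(G,l \right)} = 4 l$ ($D{\left(G,l \right)} = - 2 l \left(-2\right) = 4 l$)
$k{\left(t \right)} = 2 - \frac{69}{t}$
$w = \frac{18913}{36}$ ($w = \left(2 - \frac{69}{108}\right) - 4 \left(-131\right) = \left(2 - \frac{23}{36}\right) - -524 = \left(2 - \frac{23}{36}\right) + 524 = \frac{49}{36} + 524 = \frac{18913}{36} \approx 525.36$)
$g = - \frac{5794}{7}$ ($g = - \frac{4}{7} + \frac{\left(-15\right) 386}{7} = - \frac{4}{7} + \frac{1}{7} \left(-5790\right) = - \frac{4}{7} - \frac{5790}{7} = - \frac{5794}{7} \approx -827.71$)
$\sqrt{g + w} = \sqrt{- \frac{5794}{7} + \frac{18913}{36}} = \sqrt{- \frac{76193}{252}} = \frac{i \sqrt{533351}}{42}$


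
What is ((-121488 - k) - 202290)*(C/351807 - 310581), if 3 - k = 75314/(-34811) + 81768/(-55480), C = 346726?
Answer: 8540773130782876542692246/84931235362995 ≈ 1.0056e+11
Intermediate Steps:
k = 1602348676/241414285 (k = 3 - (75314/(-34811) + 81768/(-55480)) = 3 - (75314*(-1/34811) + 81768*(-1/55480)) = 3 - (-75314/34811 - 10221/6935) = 3 - 1*(-878105821/241414285) = 3 + 878105821/241414285 = 1602348676/241414285 ≈ 6.6373)
((-121488 - k) - 202290)*(C/351807 - 310581) = ((-121488 - 1*1602348676/241414285) - 202290)*(346726/351807 - 310581) = ((-121488 - 1602348676/241414285) - 202290)*(346726*(1/351807) - 310581) = (-29330541004756/241414285 - 202290)*(346726/351807 - 310581) = -78166236717406/241414285*(-109264223141/351807) = 8540773130782876542692246/84931235362995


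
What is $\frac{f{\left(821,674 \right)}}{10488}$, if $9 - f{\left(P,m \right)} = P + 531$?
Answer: $- \frac{1343}{10488} \approx -0.12805$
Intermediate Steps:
$f{\left(P,m \right)} = -522 - P$ ($f{\left(P,m \right)} = 9 - \left(P + 531\right) = 9 - \left(531 + P\right) = -522 - P$)
$\frac{f{\left(821,674 \right)}}{10488} = \frac{-522 - 821}{10488} = \left(-522 - 821\right) \frac{1}{10488} = \left(-1343\right) \frac{1}{10488} = - \frac{1343}{10488}$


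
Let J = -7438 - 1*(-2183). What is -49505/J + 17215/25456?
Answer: 270132821/26754256 ≈ 10.097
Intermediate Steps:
J = -5255 (J = -7438 + 2183 = -5255)
-49505/J + 17215/25456 = -49505/(-5255) + 17215/25456 = -49505*(-1/5255) + 17215*(1/25456) = 9901/1051 + 17215/25456 = 270132821/26754256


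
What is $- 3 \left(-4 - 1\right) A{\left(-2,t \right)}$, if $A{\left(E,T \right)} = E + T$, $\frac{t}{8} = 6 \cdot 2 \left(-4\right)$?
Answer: $-5790$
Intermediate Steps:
$t = -384$ ($t = 8 \cdot 6 \cdot 2 \left(-4\right) = 8 \cdot 12 \left(-4\right) = 8 \left(-48\right) = -384$)
$- 3 \left(-4 - 1\right) A{\left(-2,t \right)} = - 3 \left(-4 - 1\right) \left(-2 - 384\right) = \left(-3\right) \left(-5\right) \left(-386\right) = 15 \left(-386\right) = -5790$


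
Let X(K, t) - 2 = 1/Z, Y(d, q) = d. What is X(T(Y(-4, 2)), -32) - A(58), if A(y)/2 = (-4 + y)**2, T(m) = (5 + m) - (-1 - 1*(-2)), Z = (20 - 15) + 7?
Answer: -69959/12 ≈ -5829.9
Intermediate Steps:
Z = 12 (Z = 5 + 7 = 12)
T(m) = 4 + m (T(m) = (5 + m) - (-1 + 2) = (5 + m) - 1*1 = (5 + m) - 1 = 4 + m)
X(K, t) = 25/12 (X(K, t) = 2 + 1/12 = 25/12)
A(y) = 2*(-4 + y)**2
X(T(Y(-4, 2)), -32) - A(58) = 25/12 - 2*(-4 + 58)**2 = 25/12 - 2*54**2 = 25/12 - 2*2916 = 25/12 - 1*5832 = 25/12 - 5832 = -69959/12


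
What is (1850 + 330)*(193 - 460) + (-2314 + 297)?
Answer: -584077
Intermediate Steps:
(1850 + 330)*(193 - 460) + (-2314 + 297) = 2180*(-267) - 2017 = -582060 - 2017 = -584077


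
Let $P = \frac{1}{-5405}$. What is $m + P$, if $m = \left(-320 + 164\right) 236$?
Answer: $- \frac{198990481}{5405} \approx -36816.0$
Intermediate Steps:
$P = - \frac{1}{5405} \approx -0.00018501$
$m = -36816$ ($m = \left(-156\right) 236 = -36816$)
$m + P = -36816 - \frac{1}{5405} = - \frac{198990481}{5405}$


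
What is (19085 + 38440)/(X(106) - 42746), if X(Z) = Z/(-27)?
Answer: -1553175/1154248 ≈ -1.3456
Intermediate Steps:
X(Z) = -Z/27 (X(Z) = Z*(-1/27) = -Z/27)
(19085 + 38440)/(X(106) - 42746) = (19085 + 38440)/(-1/27*106 - 42746) = 57525/(-106/27 - 42746) = 57525/(-1154248/27) = 57525*(-27/1154248) = -1553175/1154248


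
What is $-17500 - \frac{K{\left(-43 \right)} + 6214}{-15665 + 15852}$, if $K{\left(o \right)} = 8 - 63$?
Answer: $- \frac{3278659}{187} \approx -17533.0$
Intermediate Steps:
$K{\left(o \right)} = -55$ ($K{\left(o \right)} = 8 - 63 = -55$)
$-17500 - \frac{K{\left(-43 \right)} + 6214}{-15665 + 15852} = -17500 - \frac{-55 + 6214}{-15665 + 15852} = -17500 - \frac{6159}{187} = - \frac{3278659}{187}$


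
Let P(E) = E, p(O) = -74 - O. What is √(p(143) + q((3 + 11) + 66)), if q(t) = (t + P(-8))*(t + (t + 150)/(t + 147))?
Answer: √289384367/227 ≈ 74.940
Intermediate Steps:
q(t) = (-8 + t)*(t + (150 + t)/(147 + t)) (q(t) = (t - 8)*(t + (t + 150)/(t + 147)) = (-8 + t)*(t + (150 + t)/(147 + t)))
√(p(143) + q((3 + 11) + 66)) = √((-74 - 1*143) + (-1200 + ((3 + 11) + 66)³ - 1034*((3 + 11) + 66) + 140*((3 + 11) + 66)²)/(147 + ((3 + 11) + 66))) = √((-74 - 143) + (-1200 + (14 + 66)³ - 1034*(14 + 66) + 140*(14 + 66)²)/(147 + (14 + 66))) = √(-217 + (-1200 + 80³ - 1034*80 + 140*80²)/(147 + 80)) = √(-217 + (-1200 + 512000 - 82720 + 140*6400)/227) = √(-217 + (-1200 + 512000 - 82720 + 896000)/227) = √(-217 + (1/227)*1324080) = √(-217 + 1324080/227) = √(1274821/227) = √289384367/227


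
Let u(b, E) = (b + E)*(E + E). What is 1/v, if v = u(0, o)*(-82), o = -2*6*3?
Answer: -1/212544 ≈ -4.7049e-6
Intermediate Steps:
o = -36 (o = -12*3 = -36)
u(b, E) = 2*E*(E + b) (u(b, E) = (E + b)*(2*E) = 2*E*(E + b))
v = -212544 (v = (2*(-36)*(-36 + 0))*(-82) = (2*(-36)*(-36))*(-82) = 2592*(-82) = -212544)
1/v = 1/(-212544) = -1/212544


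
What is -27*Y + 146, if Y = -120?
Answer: 3386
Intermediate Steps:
-27*Y + 146 = -27*(-120) + 146 = 3240 + 146 = 3386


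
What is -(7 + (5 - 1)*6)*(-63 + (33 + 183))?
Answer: -4743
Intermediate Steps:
-(7 + (5 - 1)*6)*(-63 + (33 + 183)) = -(7 + 4*6)*(-63 + 216) = -(7 + 24)*153 = -31*153 = -1*4743 = -4743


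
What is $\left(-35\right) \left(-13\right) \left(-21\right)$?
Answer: $-9555$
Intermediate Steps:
$\left(-35\right) \left(-13\right) \left(-21\right) = 455 \left(-21\right) = -9555$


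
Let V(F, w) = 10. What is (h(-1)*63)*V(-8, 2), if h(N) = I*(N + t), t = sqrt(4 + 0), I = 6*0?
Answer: 0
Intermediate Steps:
I = 0
t = 2 (t = sqrt(4) = 2)
h(N) = 0 (h(N) = 0*(N + 2) = 0*(2 + N) = 0)
(h(-1)*63)*V(-8, 2) = (0*63)*10 = 0*10 = 0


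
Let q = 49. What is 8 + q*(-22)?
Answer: -1070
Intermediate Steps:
8 + q*(-22) = 8 + 49*(-22) = 8 - 1078 = -1070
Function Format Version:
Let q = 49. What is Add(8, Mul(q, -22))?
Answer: -1070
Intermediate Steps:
Add(8, Mul(q, -22)) = Add(8, Mul(49, -22)) = Add(8, -1078) = -1070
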